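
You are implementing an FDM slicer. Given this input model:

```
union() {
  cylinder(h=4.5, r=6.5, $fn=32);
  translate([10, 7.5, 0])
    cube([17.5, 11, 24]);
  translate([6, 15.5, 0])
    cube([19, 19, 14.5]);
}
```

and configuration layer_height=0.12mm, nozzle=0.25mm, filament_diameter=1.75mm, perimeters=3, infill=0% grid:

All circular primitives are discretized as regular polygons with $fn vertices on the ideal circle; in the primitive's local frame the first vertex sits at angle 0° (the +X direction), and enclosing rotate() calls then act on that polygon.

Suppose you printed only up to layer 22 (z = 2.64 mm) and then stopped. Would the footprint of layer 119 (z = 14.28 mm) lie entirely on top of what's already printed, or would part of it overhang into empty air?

entirely on top

Compare the two slices. At z = 2.64: the r=6.5 cylinder contributes a regular 32-gon of circumradius 6.5 (area = (32/2)·6.500²·sin(360°/32) = 131.88 mm²); the cube at (10, 7.5) (footprint 17.5×11) is included at this height (area 192.50 mm²); the cube at (6, 15.5) is present — its section is the full 19×19 rectangle (area 361.00 mm²); Combining (union): the regions partially overlap — summed areas 685.38 mm² minus the doubly-counted overlap 45.00 mm² gives 640.38 mm² — area = 640.38 mm². At z = 14.28: the cylinder is absent (z outside [0, 4.5]); the 17.5×11 cube at (10, 7.5) contributes its full rectangle (area 192.50 mm²); the cube at (6, 15.5) is present — its section is the full 19×19 rectangle (area 361.00 mm²); Combining (union): the regions partially overlap — summed areas 553.50 mm² minus the doubly-counted overlap 45.00 mm² gives 508.50 mm² — area = 508.50 mm². Checking containment: the cross-section at z = 14.28 is a subset of the cross-section at z = 2.64.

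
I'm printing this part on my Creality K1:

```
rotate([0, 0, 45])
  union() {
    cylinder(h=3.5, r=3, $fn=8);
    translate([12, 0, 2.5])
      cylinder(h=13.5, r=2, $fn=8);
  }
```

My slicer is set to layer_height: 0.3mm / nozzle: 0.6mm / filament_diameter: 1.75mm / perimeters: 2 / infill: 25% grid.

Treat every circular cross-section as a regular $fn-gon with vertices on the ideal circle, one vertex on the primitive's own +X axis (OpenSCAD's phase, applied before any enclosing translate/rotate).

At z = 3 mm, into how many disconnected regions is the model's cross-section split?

2

At z = 3 mm: the cylinder: section is a regular 8-gon, circumradius r=3; the cylinder at (12, 0): section is a regular 8-gon, circumradius r=2; Taking the union: the 2 present regions are separate (no shared area or edge), so areas and boundary lengths simply add and each stays a separate island — 2 connected regions; (rotated 45° about Z; rotation is an isometry so areas/perimeters/island counts are preserved). The result has 2 disconnected regions.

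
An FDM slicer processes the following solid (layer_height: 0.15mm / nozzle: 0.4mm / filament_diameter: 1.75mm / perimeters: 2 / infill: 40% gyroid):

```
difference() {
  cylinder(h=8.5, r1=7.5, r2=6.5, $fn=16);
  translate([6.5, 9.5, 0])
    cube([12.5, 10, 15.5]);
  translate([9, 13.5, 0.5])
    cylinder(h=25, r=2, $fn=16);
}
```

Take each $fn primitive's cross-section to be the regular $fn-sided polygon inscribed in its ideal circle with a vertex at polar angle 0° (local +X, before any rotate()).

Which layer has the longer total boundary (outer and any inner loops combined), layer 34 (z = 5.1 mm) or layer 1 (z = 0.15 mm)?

layer 1 (z = 0.15 mm)

Layer 34 (z = 5.1): the cone (r1=7.5→r2=6.5) has section circumradius 6.900 here — a regular 16-gon (perimeter = 2·16·6.900·sin(180°/16) = 43.08 mm); the 12.5×10 cube at (6.5, 9.5) contributes its full rectangle (perimeter 45.00 mm); the r=2 cylinder at (9, 13.5) contributes a regular 16-gon of circumradius 2 (perimeter = 2·16·2.000·sin(180°/16) = 12.49 mm); After the difference (first − rest): starting from the cone, the 12.5×10 cube at (6.5, 9.5) misses the remaining region (no effect); the r=2 cylinder at (9, 13.5) misses the remaining region (no effect) — boundary = 43.08 mm. So its perimeter = 43.08 mm. Layer 1 (z = 0.15): the cone: at t=0.018 of its height the radius interpolates to r₁+(r₂−r₁)t = 7.482, giving a regular 16-gon of that circumradius (perimeter = 2·16·7.482·sin(180°/16) = 46.71 mm); the cube at (6.5, 9.5) is present — its section is the full 12.5×10 rectangle (perimeter 45.00 mm); the cylinder at (9, 13.5) is not intersected at this z (z outside [0.5, 25.5]); Subtracting the remaining from the first: starting from the cone, the 12.5×10 cube at (6.5, 9.5) misses the remaining region (no effect) — boundary = 46.71 mm. So its perimeter = 46.71 mm. Layer 1 is larger (46.71 vs 43.08 mm).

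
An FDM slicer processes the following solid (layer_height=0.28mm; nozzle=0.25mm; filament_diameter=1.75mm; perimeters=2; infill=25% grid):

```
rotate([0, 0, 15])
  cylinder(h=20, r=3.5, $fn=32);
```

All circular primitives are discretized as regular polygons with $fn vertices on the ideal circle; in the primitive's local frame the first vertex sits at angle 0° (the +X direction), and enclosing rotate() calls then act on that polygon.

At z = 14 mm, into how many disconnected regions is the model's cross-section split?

At z = 14 mm: the cylinder: section is a regular 32-gon, circumradius r=3.5; (whole slice rotated 15° about Z — lengths, areas and connectivity unchanged). The result has 1 disconnected region.

1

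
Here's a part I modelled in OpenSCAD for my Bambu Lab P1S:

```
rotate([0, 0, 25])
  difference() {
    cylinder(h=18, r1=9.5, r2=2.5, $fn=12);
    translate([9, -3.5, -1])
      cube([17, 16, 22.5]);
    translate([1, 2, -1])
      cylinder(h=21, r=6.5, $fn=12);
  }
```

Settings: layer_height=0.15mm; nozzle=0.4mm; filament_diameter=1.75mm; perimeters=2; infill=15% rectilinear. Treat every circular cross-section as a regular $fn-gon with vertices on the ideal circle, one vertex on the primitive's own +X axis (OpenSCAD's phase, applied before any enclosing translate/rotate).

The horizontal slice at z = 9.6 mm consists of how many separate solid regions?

At z = 9.6 mm: the cone contributes a regular 12-gon of circumradius 5.767 (interpolated between r1=9.5 and r2=2.5 at t=0.533); the 17×16 cube at (9, -3.5) contributes its full rectangle; the r=6.5 cylinder at (1, 2) gives a regular 12-gon of circumradius 6.5 (constant along its height); Taking the first minus the rest: starting from the cone, the 17×16 cube at (9, -3.5) misses the remaining region (no effect); the r=6.5 cylinder at (1, 2) partially overlaps it — only the 85.25 mm² overlap (of its 126.75 mm²) is removed, clipping the outline — 1 connected region; (whole slice rotated 25° about Z — lengths, areas and connectivity unchanged). The result has 1 disconnected region.

1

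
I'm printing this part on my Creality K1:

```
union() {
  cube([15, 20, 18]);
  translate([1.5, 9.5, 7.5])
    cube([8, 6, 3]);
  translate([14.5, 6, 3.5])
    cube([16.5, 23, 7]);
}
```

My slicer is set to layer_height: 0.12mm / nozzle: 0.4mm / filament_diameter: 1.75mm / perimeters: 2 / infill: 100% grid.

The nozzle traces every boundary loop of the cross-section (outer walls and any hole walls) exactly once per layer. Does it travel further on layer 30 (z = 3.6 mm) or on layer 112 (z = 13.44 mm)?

layer 30 (z = 3.6 mm)

Layer 30 (z = 3.6): the cube is present — its section is the full 15×20 rectangle (perimeter 70.00 mm); the cube at (1.5, 9.5) is not intersected at this z (z outside [7.5, 10.5]); the cube at (14.5, 6) is present — its section is the full 16.5×23 rectangle (perimeter 79.00 mm); Combining (union): the regions partially overlap (shared area 7.00 mm²), so the edge portions inside another operand are dropped and the merged outline is re-measured after clipping — boundary = 120.00 mm. So its perimeter = 120.00 mm. Layer 112 (z = 13.44): the cube (footprint 15×20) is included at this height (perimeter 70.00 mm); the cube at (1.5, 9.5) is not intersected at this z (z outside [7.5, 10.5]); the cube at (14.5, 6) does not reach this height (z outside [3.5, 10.5]); Taking the union: only the 15×20 cube is present, so the union is just that shape — boundary = 70.00 mm. So its perimeter = 70.00 mm. Layer 30 is larger (120.00 vs 70.00 mm).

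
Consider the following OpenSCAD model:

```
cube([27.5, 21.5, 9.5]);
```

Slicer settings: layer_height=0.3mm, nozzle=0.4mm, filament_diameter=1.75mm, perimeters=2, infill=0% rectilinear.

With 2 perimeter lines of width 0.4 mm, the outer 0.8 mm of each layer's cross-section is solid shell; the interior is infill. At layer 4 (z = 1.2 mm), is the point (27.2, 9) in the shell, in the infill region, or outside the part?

At z = 1.2 mm: the 27.5×21.5 cube contributes its full rectangle. Overall, the cross-section is a single solid region. The nearest boundary edge runs (27.50, 0.00)→(27.50, 21.50); distance from the point to it = 0.30 mm. The point is inside the cross-section, 0.30 mm from the nearest boundary — within the 0.8 mm shell band (2 × 0.4).

shell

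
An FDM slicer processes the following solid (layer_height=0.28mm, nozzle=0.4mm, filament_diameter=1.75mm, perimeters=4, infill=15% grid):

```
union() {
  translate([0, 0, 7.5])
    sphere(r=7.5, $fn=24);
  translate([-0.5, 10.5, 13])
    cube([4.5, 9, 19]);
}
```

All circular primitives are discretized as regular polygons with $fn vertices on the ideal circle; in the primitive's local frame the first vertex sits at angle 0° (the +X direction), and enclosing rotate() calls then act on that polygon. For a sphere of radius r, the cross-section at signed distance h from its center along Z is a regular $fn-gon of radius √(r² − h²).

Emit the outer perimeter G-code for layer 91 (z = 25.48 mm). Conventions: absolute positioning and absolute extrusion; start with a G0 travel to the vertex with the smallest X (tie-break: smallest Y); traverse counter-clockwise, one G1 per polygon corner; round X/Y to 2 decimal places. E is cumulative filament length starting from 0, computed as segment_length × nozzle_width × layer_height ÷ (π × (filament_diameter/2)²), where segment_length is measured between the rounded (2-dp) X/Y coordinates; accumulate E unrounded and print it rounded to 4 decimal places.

At z = 25.48 mm: the sphere is absent (|z−center|=17.980 > r=7.5); the cube at (-0.5, 10.5) is present — its section is the full 4.5×9 rectangle; Merging all regions: only the 4.5×9 cube at (-0.5, 10.5) is present, so the union is just that shape — 1 connected region. The outline is a single polygon with 4 vertices. Extrusion per mm of travel: 0.4 × 0.28 / (π × 0.875²) = 0.046564. Accumulating E over each segment gives final E = 1.2572.

G0 X-0.50 Y10.50 Z25.48
G1 X4.00 Y10.50 E0.2095
G1 X4.00 Y19.50 E0.6286
G1 X-0.50 Y19.50 E0.8382
G1 X-0.50 Y10.50 E1.2572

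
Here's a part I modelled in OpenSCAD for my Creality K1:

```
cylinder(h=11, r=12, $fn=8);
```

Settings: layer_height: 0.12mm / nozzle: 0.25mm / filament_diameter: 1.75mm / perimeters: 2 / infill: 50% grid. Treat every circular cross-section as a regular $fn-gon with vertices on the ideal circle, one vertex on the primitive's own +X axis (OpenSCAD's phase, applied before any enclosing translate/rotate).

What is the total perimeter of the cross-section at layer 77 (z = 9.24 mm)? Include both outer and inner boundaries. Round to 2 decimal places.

73.48 mm

At z = 9.24 mm: the cylinder: section is a regular 8-gon, circumradius r=12 (perimeter = 2·8·12.000·sin(180°/8) = 73.48 mm). Overall, the cross-section is a single solid region. Total boundary length (outer) = 73.48 mm.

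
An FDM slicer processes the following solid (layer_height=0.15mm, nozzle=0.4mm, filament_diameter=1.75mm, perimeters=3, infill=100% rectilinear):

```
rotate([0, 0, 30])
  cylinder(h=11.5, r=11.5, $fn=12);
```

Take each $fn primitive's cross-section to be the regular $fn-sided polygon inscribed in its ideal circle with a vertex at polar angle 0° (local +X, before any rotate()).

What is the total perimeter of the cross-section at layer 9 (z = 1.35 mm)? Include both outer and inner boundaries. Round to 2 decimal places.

At z = 1.35 mm: the r=11.5 cylinder contributes a regular 12-gon of circumradius 11.5 (perimeter = 2·12·11.500·sin(180°/12) = 71.43 mm); (whole slice rotated 30° about Z — lengths, areas and connectivity unchanged). Overall, the cross-section is a single solid region. Total boundary length (outer) = 71.43 mm.

71.43 mm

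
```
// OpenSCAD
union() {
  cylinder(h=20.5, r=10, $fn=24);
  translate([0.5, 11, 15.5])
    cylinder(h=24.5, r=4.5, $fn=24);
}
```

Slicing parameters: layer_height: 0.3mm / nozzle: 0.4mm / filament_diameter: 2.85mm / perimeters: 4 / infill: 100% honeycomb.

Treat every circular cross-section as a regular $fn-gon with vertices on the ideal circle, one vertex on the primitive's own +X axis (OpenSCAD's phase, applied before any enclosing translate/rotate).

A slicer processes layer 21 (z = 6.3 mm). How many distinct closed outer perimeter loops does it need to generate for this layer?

At z = 6.3 mm: the r=10 cylinder gives a regular 24-gon of circumradius 10 (constant along its height); the cylinder at (0.5, 11) is absent (z outside [15.5, 40]); Taking the union: only the r=10 cylinder is present, so the union is just that shape — 1 connected region. The result has 1 disconnected region.

1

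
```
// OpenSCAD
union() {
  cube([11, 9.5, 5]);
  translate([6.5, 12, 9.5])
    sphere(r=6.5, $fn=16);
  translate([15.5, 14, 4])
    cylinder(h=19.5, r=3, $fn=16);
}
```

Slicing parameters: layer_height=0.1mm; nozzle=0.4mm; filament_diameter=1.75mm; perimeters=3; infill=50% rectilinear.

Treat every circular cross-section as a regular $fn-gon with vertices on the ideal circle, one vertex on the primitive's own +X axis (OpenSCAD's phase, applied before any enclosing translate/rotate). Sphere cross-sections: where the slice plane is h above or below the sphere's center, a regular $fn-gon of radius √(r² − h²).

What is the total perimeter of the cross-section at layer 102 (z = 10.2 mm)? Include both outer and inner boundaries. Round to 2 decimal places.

At z = 10.2 mm: the cube does not reach this height (z outside [0, 5]); the r=6.5 sphere at (6.5, 12) contributes a regular 16-gon of circumradius √(6.5²−0.7²) = 6.462 (perimeter = 2·16·6.462·sin(180°/16) = 40.34 mm); the cylinder at (15.5, 14): section is a regular 16-gon, circumradius r=3 (perimeter = 2·16·3.000·sin(180°/16) = 18.73 mm); Merging all regions: the regions partially overlap (shared area 0.08 mm²), so the edge portions inside another operand are dropped and the merged outline is re-measured after clipping — boundary = 56.10 mm. Overall, the cross-section is a single solid region. Total boundary length (outer) = 56.10 mm.

56.10 mm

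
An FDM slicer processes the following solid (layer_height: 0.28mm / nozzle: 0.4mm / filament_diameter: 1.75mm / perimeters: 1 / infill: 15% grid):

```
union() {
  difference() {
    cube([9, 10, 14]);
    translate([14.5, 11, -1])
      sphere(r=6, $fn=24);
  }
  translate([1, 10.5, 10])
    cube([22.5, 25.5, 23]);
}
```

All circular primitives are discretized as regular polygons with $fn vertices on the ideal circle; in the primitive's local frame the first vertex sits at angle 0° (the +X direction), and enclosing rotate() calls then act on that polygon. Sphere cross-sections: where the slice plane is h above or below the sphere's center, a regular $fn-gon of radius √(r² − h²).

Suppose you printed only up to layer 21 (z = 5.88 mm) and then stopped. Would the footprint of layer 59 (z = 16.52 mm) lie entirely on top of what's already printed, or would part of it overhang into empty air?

part overhangs

Compare the two slices. At z = 5.88: the cube (footprint 9×10) is included at this height (area 90.00 mm²); the sphere at (14.5, 11) does not reach this height (|z−center|=6.880 > r=6); Subtracting the remaining from the first: none of the subtracted shapes is present at this height, so the 9×10 cube is unchanged — area = 90.00 mm²; the cube at (1, 10.5) does not reach this height (z outside [10, 33]); Merging all regions: only that combined region is present, so the union is just that shape — area = 90.00 mm². At z = 16.52: the cube does not reach this height (z outside [0, 14]); the sphere at (14.5, 11) is not intersected at this z (|z−center|=17.520 > r=6); After the difference (first − rest): the first operand is absent here, so nothing remains; the cube at (1, 10.5) (footprint 22.5×25.5) is included at this height (area 573.75 mm²); Taking the union: only the 22.5×25.5 cube at (1, 10.5) is present, so the union is just that shape — area = 573.75 mm². Checking containment: at z = 16.52 the cross-section extends beyond the z = 5.88 cross-section by about 573.75 mm².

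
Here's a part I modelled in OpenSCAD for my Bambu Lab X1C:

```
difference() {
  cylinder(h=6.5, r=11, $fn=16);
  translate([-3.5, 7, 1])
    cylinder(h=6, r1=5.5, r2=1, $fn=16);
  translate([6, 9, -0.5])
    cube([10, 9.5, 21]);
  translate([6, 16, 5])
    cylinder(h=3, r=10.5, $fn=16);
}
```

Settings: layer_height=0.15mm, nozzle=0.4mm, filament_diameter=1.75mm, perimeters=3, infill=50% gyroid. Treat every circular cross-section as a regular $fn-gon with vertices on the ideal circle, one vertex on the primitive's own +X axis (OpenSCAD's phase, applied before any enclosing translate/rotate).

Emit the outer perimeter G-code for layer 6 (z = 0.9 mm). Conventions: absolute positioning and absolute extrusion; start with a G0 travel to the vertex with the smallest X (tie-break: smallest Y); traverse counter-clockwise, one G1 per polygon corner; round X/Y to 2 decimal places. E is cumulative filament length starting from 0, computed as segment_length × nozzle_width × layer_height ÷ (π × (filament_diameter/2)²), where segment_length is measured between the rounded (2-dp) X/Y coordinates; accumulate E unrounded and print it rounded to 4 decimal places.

At z = 0.9 mm: the r=11 cylinder contributes a regular 16-gon of circumradius 11; the cone at (-3.5, 7) does not reach this height (z outside [1, 7]); the 10×9.5 cube at (6, 9) contributes its full rectangle; the cylinder at (6, 16) does not reach this height (z outside [5, 8]); After the difference (first − rest): starting from the r=11 cylinder, the 10×9.5 cube at (6, 9) misses the remaining region (no effect) — 1 connected region. The outline is a single polygon with 16 vertices. Extrusion per mm of travel: 0.4 × 0.15 / (π × 0.875²) = 0.024945. Accumulating E over each segment gives final E = 1.7129.

G0 X-11.00 Y0.00 Z0.90
G1 X-10.16 Y-4.21 E0.1071
G1 X-7.78 Y-7.78 E0.2141
G1 X-4.21 Y-10.16 E0.3211
G1 X0.00 Y-11.00 E0.4282
G1 X4.21 Y-10.16 E0.5353
G1 X7.78 Y-7.78 E0.6424
G1 X10.16 Y-4.21 E0.7494
G1 X11.00 Y0.00 E0.8565
G1 X10.16 Y4.21 E0.9636
G1 X7.78 Y7.78 E1.0706
G1 X4.21 Y10.16 E1.1776
G1 X0.00 Y11.00 E1.2847
G1 X-4.21 Y10.16 E1.3918
G1 X-7.78 Y7.78 E1.4988
G1 X-10.16 Y4.21 E1.6059
G1 X-11.00 Y0.00 E1.7129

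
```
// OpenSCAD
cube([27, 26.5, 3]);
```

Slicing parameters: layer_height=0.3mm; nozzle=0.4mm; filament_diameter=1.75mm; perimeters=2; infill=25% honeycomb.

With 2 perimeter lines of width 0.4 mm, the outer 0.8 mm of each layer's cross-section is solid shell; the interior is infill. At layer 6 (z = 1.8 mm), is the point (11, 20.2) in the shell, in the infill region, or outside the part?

At z = 1.8 mm: the cube (footprint 27×26.5) is included at this height. Overall, the cross-section is a single solid region. The nearest boundary edge runs (27.00, 26.50)→(0.00, 26.50); distance from the point to it = 6.30 mm. The point is inside the cross-section and 6.30 mm from the nearest boundary — more than the 0.8 mm shell width (2 × 0.4), so it's in the infill interior.

infill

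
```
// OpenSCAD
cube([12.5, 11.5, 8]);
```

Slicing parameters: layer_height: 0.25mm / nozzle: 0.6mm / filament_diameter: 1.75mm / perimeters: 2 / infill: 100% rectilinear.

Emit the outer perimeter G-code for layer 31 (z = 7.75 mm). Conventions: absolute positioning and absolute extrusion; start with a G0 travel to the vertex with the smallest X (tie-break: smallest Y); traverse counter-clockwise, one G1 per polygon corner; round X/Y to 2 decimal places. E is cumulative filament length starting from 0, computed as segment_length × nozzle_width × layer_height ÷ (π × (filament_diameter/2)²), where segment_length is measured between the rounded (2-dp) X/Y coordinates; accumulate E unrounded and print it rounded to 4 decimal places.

G0 X0.00 Y0.00 Z7.75
G1 X12.50 Y0.00 E0.7795
G1 X12.50 Y11.50 E1.4967
G1 X0.00 Y11.50 E2.2762
G1 X0.00 Y0.00 E2.9934

At z = 7.75 mm: the cube is present — its section is the full 12.5×11.5 rectangle. The outline is a single polygon with 4 vertices. Extrusion per mm of travel: 0.6 × 0.25 / (π × 0.875²) = 0.062363. Accumulating E over each segment gives final E = 2.9934.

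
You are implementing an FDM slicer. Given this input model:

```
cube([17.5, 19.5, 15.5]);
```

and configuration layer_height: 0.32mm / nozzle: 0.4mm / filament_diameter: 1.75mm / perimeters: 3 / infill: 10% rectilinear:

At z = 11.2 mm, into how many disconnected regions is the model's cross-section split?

At z = 11.2 mm: the cube (footprint 17.5×19.5) is included at this height. The result has 1 disconnected region.

1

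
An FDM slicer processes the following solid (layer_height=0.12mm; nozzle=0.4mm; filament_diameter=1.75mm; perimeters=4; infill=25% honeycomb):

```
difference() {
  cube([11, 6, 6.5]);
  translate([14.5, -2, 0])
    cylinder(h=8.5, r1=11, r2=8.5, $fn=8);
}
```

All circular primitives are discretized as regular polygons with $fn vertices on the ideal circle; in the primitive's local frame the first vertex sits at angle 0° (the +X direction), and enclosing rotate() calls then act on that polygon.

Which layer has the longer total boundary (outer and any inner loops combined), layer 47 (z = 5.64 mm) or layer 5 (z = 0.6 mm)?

layer 47 (z = 5.64 mm)

Layer 47 (z = 5.64): the 11×6 cube contributes its full rectangle (perimeter 34.00 mm); the cone at (14.5, -2) (r1=11→r2=8.5) has section circumradius 9.341 here — a regular 8-gon (perimeter = 2·8·9.341·sin(180°/8) = 57.20 mm); After the difference (first − rest): starting from the 11×6 cube, the cone at (14.5, -2) partially overlaps it — only the 20.69 mm² overlap (of its 246.80 mm²) is removed, clipping the outline — boundary = 31.44 mm. So its perimeter = 31.44 mm. Layer 5 (z = 0.6): the cube is present — its section is the full 11×6 rectangle (perimeter 34.00 mm); the cone at (14.5, -2): at t=0.071 of its height the radius interpolates to r₁+(r₂−r₁)t = 10.824, giving a regular 8-gon of that circumradius (perimeter = 2·8·10.824·sin(180°/8) = 66.27 mm); Taking the first minus the rest: starting from the 11×6 cube, the cone at (14.5, -2) partially overlaps it — only the 31.39 mm² overlap (of its 331.35 mm²) is removed, clipping the outline — boundary = 25.21 mm. So its perimeter = 25.21 mm. Layer 47 is larger (31.44 vs 25.21 mm).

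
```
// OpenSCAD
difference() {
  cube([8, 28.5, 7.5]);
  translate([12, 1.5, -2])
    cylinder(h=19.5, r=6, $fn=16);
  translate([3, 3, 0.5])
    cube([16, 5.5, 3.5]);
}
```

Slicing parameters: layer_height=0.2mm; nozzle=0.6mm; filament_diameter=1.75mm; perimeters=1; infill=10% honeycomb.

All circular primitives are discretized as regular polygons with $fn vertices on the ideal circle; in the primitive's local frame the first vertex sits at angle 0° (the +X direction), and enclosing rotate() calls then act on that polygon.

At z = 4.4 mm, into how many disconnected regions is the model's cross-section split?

At z = 4.4 mm: the cube (footprint 8×28.5) is included at this height; the r=6 cylinder at (12, 1.5) contributes a regular 16-gon of circumradius 6; the cube at (3, 3) is absent (z outside [0.5, 4]); Taking the first minus the rest: starting from the 8×28.5 cube, the r=6 cylinder at (12, 1.5) partially overlaps it — only the 8.60 mm² overlap (of its 110.21 mm²) is removed, clipping the outline — 1 connected region. The result has 1 disconnected region.

1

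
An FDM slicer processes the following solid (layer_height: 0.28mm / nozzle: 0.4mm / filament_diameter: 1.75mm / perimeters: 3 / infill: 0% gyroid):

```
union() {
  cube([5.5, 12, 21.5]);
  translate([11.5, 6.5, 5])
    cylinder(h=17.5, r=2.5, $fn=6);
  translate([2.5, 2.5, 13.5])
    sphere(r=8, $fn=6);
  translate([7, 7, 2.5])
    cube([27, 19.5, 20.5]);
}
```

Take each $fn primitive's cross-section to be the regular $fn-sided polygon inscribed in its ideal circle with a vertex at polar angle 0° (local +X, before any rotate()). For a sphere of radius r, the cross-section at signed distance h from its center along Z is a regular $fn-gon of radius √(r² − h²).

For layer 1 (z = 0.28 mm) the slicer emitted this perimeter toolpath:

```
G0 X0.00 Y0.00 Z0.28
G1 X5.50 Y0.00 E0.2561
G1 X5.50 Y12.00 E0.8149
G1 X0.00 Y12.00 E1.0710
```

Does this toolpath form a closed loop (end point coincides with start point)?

no

Start point (G0): (0.00, 0.00). End point (last G1): the path does not return to the start — open.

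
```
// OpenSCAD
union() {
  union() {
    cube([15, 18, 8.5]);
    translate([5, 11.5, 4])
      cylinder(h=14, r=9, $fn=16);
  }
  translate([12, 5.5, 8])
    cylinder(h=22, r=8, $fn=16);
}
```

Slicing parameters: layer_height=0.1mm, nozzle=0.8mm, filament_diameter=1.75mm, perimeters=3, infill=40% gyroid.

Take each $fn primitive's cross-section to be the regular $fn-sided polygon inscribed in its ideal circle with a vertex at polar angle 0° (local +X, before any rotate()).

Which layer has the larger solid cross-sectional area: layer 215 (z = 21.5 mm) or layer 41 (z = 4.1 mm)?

Layer 215 (z = 21.5): the cube is absent (z outside [0, 8.5]); the cylinder at (5, 11.5) is not intersected at this z (z outside [4, 18]); Taking the union: nothing is present at this height; the r=8 cylinder at (12, 5.5) contributes a regular 16-gon of circumradius 8 (area = (16/2)·8.000²·sin(360°/16) = 195.93 mm²); Combining (union): only the r=8 cylinder at (12, 5.5) is present, so the union is just that shape — area = 195.93 mm². So its area = 195.93 mm². Layer 41 (z = 4.1): the cube is present — its section is the full 15×18 rectangle (area 270.00 mm²); the cylinder at (5, 11.5): section is a regular 16-gon, circumradius r=9 (area = (16/2)·9.000²·sin(360°/16) = 247.98 mm²); Taking the union: the regions partially overlap — summed areas 517.98 mm² minus the doubly-counted overlap 188.54 mm² gives 329.44 mm² — area = 329.44 mm²; the cylinder at (12, 5.5) does not reach this height (z outside [8, 30]); Combining (union): only that combined region is present, so the union is just that shape — area = 329.44 mm². So its area = 329.44 mm². Layer 41 is larger (329.44 vs 195.93 mm²).

layer 41 (z = 4.1 mm)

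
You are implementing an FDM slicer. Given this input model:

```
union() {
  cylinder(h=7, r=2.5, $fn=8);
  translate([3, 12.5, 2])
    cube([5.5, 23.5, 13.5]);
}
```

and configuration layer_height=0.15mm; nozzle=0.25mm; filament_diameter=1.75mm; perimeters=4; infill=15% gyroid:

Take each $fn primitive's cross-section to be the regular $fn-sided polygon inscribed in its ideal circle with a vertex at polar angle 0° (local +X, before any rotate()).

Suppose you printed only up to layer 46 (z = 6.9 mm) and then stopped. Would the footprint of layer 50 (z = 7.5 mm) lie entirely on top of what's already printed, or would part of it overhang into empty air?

entirely on top

Compare the two slices. At z = 6.9: the r=2.5 cylinder gives a regular 8-gon of circumradius 2.5 (constant along its height) (area = (8/2)·2.500²·sin(360°/8) = 17.68 mm²); the cube at (3, 12.5) (footprint 5.5×23.5) is included at this height (area 129.25 mm²); Taking the union: the 2 present regions are separate (no shared area or edge), so areas and boundary lengths simply add and each stays a separate island — area = 146.93 mm². At z = 7.5: the cylinder does not reach this height (z outside [0, 7]); the cube at (3, 12.5) (footprint 5.5×23.5) is included at this height (area 129.25 mm²); Merging all regions: only the 5.5×23.5 cube at (3, 12.5) is present, so the union is just that shape — area = 129.25 mm². Checking containment: the cross-section at z = 7.5 is a subset of the cross-section at z = 6.9.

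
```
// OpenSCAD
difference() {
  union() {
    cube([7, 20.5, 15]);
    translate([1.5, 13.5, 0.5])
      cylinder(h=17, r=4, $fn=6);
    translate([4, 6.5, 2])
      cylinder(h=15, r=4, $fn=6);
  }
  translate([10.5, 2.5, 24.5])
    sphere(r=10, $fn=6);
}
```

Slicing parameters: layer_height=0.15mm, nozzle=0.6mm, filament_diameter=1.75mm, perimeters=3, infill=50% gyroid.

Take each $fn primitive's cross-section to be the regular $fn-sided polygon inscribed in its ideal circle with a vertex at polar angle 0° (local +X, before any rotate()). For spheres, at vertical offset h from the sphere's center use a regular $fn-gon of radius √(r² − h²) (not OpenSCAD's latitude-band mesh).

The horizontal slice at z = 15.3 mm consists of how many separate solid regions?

2

At z = 15.3 mm: the cube does not reach this height (z outside [0, 15]); the r=4 cylinder at (1.5, 13.5) gives a regular 6-gon of circumradius 4 (constant along its height); the r=4 cylinder at (4, 6.5) gives a regular 6-gon of circumradius 4 (constant along its height); Taking the union: the 2 present regions are separate (no shared area or edge), so areas and boundary lengths simply add and each stays a separate island — 2 connected regions; the r=10 sphere at (10.5, 2.5) contributes a regular 6-gon of circumradius √(10²−9.2²) = 3.919; After the difference (first − rest): starting from that combined region, the r=10 sphere at (10.5, 2.5) misses the remaining region (no effect) — 2 connected regions. The result has 2 disconnected regions.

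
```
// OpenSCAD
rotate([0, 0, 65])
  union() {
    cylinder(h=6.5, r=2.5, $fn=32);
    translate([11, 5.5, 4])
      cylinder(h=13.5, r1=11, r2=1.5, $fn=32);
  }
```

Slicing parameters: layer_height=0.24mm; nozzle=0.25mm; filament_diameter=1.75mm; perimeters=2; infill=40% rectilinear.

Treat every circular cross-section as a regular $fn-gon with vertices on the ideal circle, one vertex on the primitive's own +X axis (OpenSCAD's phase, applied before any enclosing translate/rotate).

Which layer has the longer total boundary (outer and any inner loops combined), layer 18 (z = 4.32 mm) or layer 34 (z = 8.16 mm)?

layer 18 (z = 4.32 mm)

Layer 18 (z = 4.32): the cylinder: section is a regular 32-gon, circumradius r=2.5 (perimeter = 2·32·2.500·sin(180°/32) = 15.68 mm); the cone at (11, 5.5): at t=0.024 of its height the radius interpolates to r₁+(r₂−r₁)t = 10.775, giving a regular 32-gon of that circumradius (perimeter = 2·32·10.775·sin(180°/32) = 67.59 mm); Merging all regions: the regions partially overlap (shared area 2.33 mm²), so the edge portions inside another operand are dropped and the merged outline is re-measured after clipping — boundary = 75.61 mm; (whole slice rotated 65° about Z — lengths, areas and connectivity unchanged). So its perimeter = 75.61 mm. Layer 34 (z = 8.16): the cylinder is absent (z outside [0, 6.5]); the cone at (11, 5.5) (r1=11→r2=1.5) has section circumradius 8.073 here — a regular 32-gon (perimeter = 2·32·8.073·sin(180°/32) = 50.64 mm); Taking the union: only the cone at (11, 5.5) is present, so the union is just that shape — boundary = 50.64 mm; (whole slice rotated 65° about Z — lengths, areas and connectivity unchanged). So its perimeter = 50.64 mm. Layer 18 is larger (75.61 vs 50.64 mm).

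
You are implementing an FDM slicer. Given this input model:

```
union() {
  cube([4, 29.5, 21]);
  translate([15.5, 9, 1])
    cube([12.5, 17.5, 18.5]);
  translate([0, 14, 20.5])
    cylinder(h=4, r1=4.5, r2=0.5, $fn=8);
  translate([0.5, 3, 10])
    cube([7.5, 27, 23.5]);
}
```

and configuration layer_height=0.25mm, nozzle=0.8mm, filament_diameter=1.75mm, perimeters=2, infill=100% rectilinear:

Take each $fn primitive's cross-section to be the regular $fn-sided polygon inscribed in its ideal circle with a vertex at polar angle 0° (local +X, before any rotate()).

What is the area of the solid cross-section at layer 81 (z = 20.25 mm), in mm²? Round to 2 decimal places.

227.75 mm²

At z = 20.25 mm: the cube (footprint 4×29.5) is included at this height (area 118.00 mm²); the cube at (15.5, 9) is absent (z outside [1, 19.5]); the cone at (0, 14) is absent (z outside [20.5, 24.5]); the cube at (0.5, 3) is present — its section is the full 7.5×27 rectangle (area 202.50 mm²); Combining (union): the regions partially overlap — summed areas 320.50 mm² minus the doubly-counted overlap 92.75 mm² gives 227.75 mm² — area = 227.75 mm². Overall, the cross-section is a single solid region. Net area = 227.75 mm².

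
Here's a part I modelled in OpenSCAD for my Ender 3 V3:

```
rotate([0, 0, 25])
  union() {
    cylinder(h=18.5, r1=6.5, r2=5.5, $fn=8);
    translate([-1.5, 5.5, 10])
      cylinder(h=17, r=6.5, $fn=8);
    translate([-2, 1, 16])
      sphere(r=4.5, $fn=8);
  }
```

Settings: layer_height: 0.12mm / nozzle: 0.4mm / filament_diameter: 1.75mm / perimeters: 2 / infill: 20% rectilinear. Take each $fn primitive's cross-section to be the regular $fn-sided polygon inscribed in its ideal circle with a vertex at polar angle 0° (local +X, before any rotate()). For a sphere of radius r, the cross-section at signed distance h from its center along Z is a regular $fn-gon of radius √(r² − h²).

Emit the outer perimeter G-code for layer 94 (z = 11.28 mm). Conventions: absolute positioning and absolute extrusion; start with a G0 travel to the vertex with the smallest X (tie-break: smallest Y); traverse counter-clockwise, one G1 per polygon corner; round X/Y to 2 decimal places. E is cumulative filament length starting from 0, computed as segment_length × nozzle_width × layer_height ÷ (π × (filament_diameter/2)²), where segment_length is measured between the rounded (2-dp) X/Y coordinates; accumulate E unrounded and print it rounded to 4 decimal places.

At z = 11.28 mm: the cone contributes a regular 8-gon of circumradius 5.890 (interpolated between r1=6.5 and r2=5.5 at t=0.610); the r=6.5 cylinder at (-1.5, 5.5) contributes a regular 8-gon of circumradius 6.5; the sphere at (-2, 1) is not intersected at this z (|z−center|=4.720 > r=4.5); Combining (union): the regions partially overlap (shared area 43.91 mm²), so overlapping operands fuse into one piece — 1 connected region; (rotated 25° about Z; rotation is an isometry so areas/perimeters/island counts are preserved). The outline is a single polygon with 13 vertices. Extrusion per mm of travel: 0.4 × 0.12 / (π × 0.875²) = 0.019956. Accumulating E over each segment gives final E = 1.0011.

G0 X-9.79 Y6.57 Z11.28
G1 X-9.57 Y1.60 E0.0993
G1 X-5.91 Y-1.76 E0.1984
G1 X-5.37 Y-1.73 E0.2092
G1 X-5.34 Y-2.49 E0.2244
G1 X-2.01 Y-5.54 E0.3145
G1 X2.49 Y-5.34 E0.4044
G1 X5.54 Y-2.01 E0.4945
G1 X5.34 Y2.49 E0.5844
G1 X2.29 Y5.29 E0.6670
G1 X2.21 Y7.10 E0.7032
G1 X-1.46 Y10.46 E0.8025
G1 X-6.43 Y10.24 E0.9018
G1 X-9.79 Y6.57 E1.0011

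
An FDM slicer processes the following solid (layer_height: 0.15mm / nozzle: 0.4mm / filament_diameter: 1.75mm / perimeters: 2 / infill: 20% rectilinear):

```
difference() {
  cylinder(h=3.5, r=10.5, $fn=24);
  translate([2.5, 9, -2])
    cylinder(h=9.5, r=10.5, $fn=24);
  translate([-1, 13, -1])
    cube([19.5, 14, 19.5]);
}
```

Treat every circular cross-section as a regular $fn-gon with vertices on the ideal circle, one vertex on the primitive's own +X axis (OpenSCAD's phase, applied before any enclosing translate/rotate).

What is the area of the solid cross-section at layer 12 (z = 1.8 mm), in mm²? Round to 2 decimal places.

At z = 1.8 mm: the r=10.5 cylinder gives a regular 24-gon of circumradius 10.5 (constant along its height) (area = (24/2)·10.500²·sin(360°/24) = 342.42 mm²); the r=10.5 cylinder at (2.5, 9) contributes a regular 24-gon of circumradius 10.5 (area = (24/2)·10.500²·sin(360°/24) = 342.42 mm²); the cube at (-1, 13) (footprint 19.5×14) is included at this height (area 273.00 mm²); Taking the first minus the rest: starting from the r=10.5 cylinder (342.42 mm²), the r=10.5 cylinder at (2.5, 9) partially overlaps it — only the 154.16 mm² overlap (of its 342.42 mm²) is removed, clipping the outline; the 19.5×14 cube at (-1, 13) misses the remaining region (no effect) — area = 188.26 mm². Overall, the cross-section is a single solid region. Net area = 188.26 mm².

188.26 mm²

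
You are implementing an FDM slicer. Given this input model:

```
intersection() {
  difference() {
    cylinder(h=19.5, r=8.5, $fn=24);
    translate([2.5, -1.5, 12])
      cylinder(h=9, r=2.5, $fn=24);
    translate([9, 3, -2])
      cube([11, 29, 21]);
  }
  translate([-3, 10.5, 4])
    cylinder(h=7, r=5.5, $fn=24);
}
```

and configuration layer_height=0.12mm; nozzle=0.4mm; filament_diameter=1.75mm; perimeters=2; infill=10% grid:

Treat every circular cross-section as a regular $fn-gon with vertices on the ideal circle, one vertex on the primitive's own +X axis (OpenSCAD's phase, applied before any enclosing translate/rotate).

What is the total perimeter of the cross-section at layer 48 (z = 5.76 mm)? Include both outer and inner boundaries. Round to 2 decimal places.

18.22 mm

At z = 5.76 mm: the r=8.5 cylinder contributes a regular 24-gon of circumradius 8.5 (perimeter = 2·24·8.500·sin(180°/24) = 53.25 mm); the cylinder at (2.5, -1.5) is not intersected at this z (z outside [12, 21]); the 11×29 cube at (9, 3) contributes its full rectangle (perimeter 80.00 mm); Taking the first minus the rest: starting from the r=8.5 cylinder, the 11×29 cube at (9, 3) misses the remaining region (no effect) — boundary = 53.25 mm; the r=5.5 cylinder at (-3, 10.5) contributes a regular 24-gon of circumradius 5.5 (perimeter = 2·24·5.500·sin(180°/24) = 34.46 mm); Keeping only the common overlap: the r=5.5 cylinder at (-3, 10.5) partially overlaps the result so far; clipping to the common part keeps 17.13 mm² — boundary = 18.22 mm. Overall, the cross-section is a single solid region. Total boundary length (outer) = 18.22 mm.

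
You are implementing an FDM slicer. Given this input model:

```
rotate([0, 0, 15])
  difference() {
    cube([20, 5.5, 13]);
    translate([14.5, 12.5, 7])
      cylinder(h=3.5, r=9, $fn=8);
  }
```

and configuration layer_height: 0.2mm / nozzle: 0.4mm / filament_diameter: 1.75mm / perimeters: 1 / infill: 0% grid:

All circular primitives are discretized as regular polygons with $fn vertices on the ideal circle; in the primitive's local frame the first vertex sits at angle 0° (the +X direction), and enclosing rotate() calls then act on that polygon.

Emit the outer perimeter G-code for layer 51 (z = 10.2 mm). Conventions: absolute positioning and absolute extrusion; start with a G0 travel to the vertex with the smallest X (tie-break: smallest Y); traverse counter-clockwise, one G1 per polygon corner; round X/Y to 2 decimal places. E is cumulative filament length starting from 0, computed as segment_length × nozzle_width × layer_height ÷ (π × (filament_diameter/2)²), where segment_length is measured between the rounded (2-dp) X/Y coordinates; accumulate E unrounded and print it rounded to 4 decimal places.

At z = 10.2 mm: the cube is present — its section is the full 20×5.5 rectangle; the cylinder at (14.5, 12.5): section is a regular 8-gon, circumradius r=9; Taking the first minus the rest: starting from the 20×5.5 cube, the r=9 cylinder at (14.5, 12.5) partially overlaps it — only the 9.66 mm² overlap (of its 229.10 mm²) is removed, clipping the outline — 1 connected region; (rotated 15° about Z; rotation is an isometry so areas/perimeters/island counts are preserved). The outline is a single polygon with 7 vertices. Extrusion per mm of travel: 0.4 × 0.2 / (π × 0.875²) = 0.033260. Accumulating E over each segment gives final E = 1.7228.

G0 X-1.42 Y5.31 Z10.20
G1 X0.00 Y0.00 E0.1828
G1 X19.32 Y5.18 E0.8481
G1 X17.90 Y10.49 E1.0309
G1 X17.25 Y10.32 E1.0533
G1 X13.10 Y7.13 E1.2274
G1 X7.92 Y7.82 E1.4012
G1 X-1.42 Y5.31 E1.7228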